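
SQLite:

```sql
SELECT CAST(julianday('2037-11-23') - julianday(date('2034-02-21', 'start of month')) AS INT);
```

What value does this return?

1391

`start of month` rewinds 2034-02-21 to 2034-02-01.
27 days remain in February 2034 after the 1st (28 − 1).
Full months from March 2034 through October 2037 contribute their day counts.
Then 23 days into November 2037.
Total: 27 + 31 + 30 + 31 + 30 + 31 + 31 + 30 + 31 + 30 + 31 + 31 + 28 + 31 + 30 + 31 + 30 + 31 + 31 + 30 + 31 + 30 + 31 + 31 + 29 + 31 + 30 + 31 + 30 + 31 + 31 + 30 + 31 + 30 + 31 + 31 + 28 + 31 + 30 + 31 + 30 + 31 + 31 + 30 + 31 + 23 = 1391.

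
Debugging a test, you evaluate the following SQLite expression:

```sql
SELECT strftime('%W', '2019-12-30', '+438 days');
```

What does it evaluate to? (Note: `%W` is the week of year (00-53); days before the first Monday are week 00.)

10

First apply '+438 days': 2019-12-30 → 2021-03-12.
2021-03-12 is a Friday. SQLite's %W counts Mondays since the year started; the result is 10.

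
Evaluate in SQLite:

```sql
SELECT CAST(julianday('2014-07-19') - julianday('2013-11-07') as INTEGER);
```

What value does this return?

23 days remain in November 2013 after the 7th (30 − 7).
Full months from December 2013 through June 2014 contribute their day counts.
Then 19 days into July 2014.
Total: 23 + 31 + 31 + 28 + 31 + 30 + 31 + 30 + 19 = 254.

254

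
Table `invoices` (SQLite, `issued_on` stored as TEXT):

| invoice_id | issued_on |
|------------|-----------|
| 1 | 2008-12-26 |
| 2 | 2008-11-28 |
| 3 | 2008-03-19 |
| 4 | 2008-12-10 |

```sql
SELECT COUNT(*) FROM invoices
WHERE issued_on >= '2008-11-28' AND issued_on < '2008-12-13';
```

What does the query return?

2

Rows in [2008-11-28, 2008-12-13): 2008-11-28, 2008-12-10 → 2 rows.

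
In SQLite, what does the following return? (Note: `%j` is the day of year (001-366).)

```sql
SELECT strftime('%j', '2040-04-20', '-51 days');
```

First apply '-51 days': 2040-04-20 → 2040-02-29.
Day-of-year for 2040-02-29: days since 2040-01-01 inclusive = 60, zero-padded to 060.

060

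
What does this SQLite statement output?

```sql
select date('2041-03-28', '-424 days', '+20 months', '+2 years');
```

Applying '-424 days' to 2041-03-28: counting 424 days back gives 2040-01-29.
Adding +20 months to 2040-01-29 gives 2041-09-29.
Adding +2 years to 2041-09-29 gives 2043-09-29.

2043-09-29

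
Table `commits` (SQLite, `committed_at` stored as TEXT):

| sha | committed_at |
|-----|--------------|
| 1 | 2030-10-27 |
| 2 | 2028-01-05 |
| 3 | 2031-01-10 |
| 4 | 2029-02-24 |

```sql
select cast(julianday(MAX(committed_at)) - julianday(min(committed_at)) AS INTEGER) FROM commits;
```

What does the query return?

1101

MIN = 2028-01-05, MAX = 2031-01-10.
26 days remain in January 2028 after the 5th (31 − 5).
Full months from February 2028 through December 2030 contribute their day counts.
Then 10 days into January 2031.
Total: 26 + 29 + 31 + 30 + 31 + 30 + 31 + 31 + 30 + 31 + 30 + 31 + 31 + 28 + 31 + 30 + 31 + 30 + 31 + 31 + 30 + 31 + 30 + 31 + 31 + 28 + 31 + 30 + 31 + 30 + 31 + 31 + 30 + 31 + 30 + 31 + 10 = 1101.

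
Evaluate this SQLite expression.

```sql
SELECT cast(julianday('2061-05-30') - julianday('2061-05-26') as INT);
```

4

Both dates are in May 2061: 30 − 26 = 4.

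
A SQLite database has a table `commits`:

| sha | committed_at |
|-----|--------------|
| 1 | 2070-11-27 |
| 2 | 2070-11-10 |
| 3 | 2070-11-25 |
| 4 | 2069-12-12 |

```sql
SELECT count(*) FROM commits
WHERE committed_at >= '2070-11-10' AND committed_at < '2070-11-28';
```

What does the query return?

Rows in [2070-11-10, 2070-11-28): 2070-11-27, 2070-11-10, 2070-11-25 → 3 rows.

3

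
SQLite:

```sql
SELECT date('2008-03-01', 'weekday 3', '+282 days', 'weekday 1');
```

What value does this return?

`weekday 3` advances to the next Wednesday; 2008-03-01 is a Saturday, so it moves forward to 2008-03-05.
Applying '+282 days' to 2008-03-05: counting 282 days forward gives 2008-12-12.
`weekday 1` advances to the next Monday; 2008-12-12 is a Friday, so it moves forward to 2008-12-15.

2008-12-15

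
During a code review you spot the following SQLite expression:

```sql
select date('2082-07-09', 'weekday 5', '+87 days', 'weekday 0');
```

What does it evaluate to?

2082-10-11

`weekday 5` advances to the next Friday; 2082-07-09 is a Thursday, so it moves forward to 2082-07-10.
Applying '+87 days' to 2082-07-10: counting 87 days forward gives 2082-10-05.
`weekday 0` advances to the next Sunday; 2082-10-05 is a Monday, so it moves forward to 2082-10-11.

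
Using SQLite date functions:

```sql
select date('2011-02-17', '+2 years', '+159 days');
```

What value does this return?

Adding +2 years to 2011-02-17 gives 2013-02-17.
Applying '+159 days' to 2013-02-17: counting 159 days forward gives 2013-07-26.

2013-07-26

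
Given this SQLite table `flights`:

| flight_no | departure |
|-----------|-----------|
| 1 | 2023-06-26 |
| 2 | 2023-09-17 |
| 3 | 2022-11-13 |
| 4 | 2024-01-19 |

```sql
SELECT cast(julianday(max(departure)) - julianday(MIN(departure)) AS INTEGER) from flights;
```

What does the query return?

MIN = 2022-11-13, MAX = 2024-01-19.
17 days remain in November 2022 after the 13th (30 − 13).
Full months from December 2022 through December 2023 contribute their day counts.
Then 19 days into January 2024.
Total: 17 + 31 + 31 + 28 + 31 + 30 + 31 + 30 + 31 + 31 + 30 + 31 + 30 + 31 + 19 = 432.

432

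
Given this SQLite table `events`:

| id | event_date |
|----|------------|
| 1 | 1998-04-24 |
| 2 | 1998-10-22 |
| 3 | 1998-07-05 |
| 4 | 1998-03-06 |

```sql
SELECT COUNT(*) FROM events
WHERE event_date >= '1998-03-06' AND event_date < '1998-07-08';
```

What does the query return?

3

Rows in [1998-03-06, 1998-07-08): 1998-04-24, 1998-07-05, 1998-03-06 → 3 rows.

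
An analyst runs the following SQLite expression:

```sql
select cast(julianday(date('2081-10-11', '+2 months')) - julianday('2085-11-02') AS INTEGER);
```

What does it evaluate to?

Adding +2 months to 2081-10-11 gives 2081-12-11.
20 days remain in December 2081 after the 11th (31 − 11).
Full months from January 2082 through October 2085 contribute their day counts.
Then 2 days into November 2085.
Total: 20 + 31 + 28 + 31 + 30 + 31 + 30 + 31 + 31 + 30 + 31 + 30 + 31 + 31 + 28 + 31 + 30 + 31 + 30 + 31 + 31 + 30 + 31 + 30 + 31 + 31 + 29 + 31 + 30 + 31 + 30 + 31 + 31 + 30 + 31 + 30 + 31 + 31 + 28 + 31 + 30 + 31 + 30 + 31 + 31 + 30 + 31 + 2 = 1422.
The subtraction is earlier − later, so the result is −1422 → -1422.

-1422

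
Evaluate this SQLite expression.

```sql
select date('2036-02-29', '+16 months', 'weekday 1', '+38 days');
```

2037-08-06

Adding +16 months to 2036-02-29 gives 2037-06-29.
`weekday 1` advances to the next Monday; 2037-06-29 is already a Monday, so it stays at 2037-06-29.
June 2037 has 30 days; 1 remain after the 29th, so 2 days reach 2037-07-01.
July 2037 has 31 days; 30 remain after the 1st, so 31 days reach 2037-08-01.
Advancing 5 more days within August lands on 2037-08-06.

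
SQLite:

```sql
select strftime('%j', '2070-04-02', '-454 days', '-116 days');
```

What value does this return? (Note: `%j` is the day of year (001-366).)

First apply '-454 days', '-116 days': 2070-04-02 → 2068-09-09.
Day-of-year for 2068-09-09: days since 2068-01-01 inclusive = 253, zero-padded to 253.

253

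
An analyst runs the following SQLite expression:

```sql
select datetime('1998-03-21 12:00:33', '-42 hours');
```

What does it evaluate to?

1998-03-19 18:00:33

-42 hours from 1998-03-21 12:00:33 is 1998-03-19 18:00:33 (crosses midnight).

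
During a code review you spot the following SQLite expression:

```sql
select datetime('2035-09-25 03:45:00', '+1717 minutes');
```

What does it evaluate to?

1717 minutes = 28h 37m; +1717 minutes from 2035-09-25 03:45:00 is 2035-09-26 08:22:00 (crosses midnight).

2035-09-26 08:22:00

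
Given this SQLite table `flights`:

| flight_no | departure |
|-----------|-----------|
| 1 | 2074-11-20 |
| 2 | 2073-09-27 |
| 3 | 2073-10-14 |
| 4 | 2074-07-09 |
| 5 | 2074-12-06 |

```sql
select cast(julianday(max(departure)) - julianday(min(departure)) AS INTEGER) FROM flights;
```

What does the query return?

MIN = 2073-09-27, MAX = 2074-12-06.
3 days remain in September 2073 after the 27th (30 − 27).
Full months from October 2073 through November 2074 contribute their day counts.
Then 6 days into December 2074.
Total: 3 + 31 + 30 + 31 + 31 + 28 + 31 + 30 + 31 + 30 + 31 + 31 + 30 + 31 + 30 + 6 = 435.

435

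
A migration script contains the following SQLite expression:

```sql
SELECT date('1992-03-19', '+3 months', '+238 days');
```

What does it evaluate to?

1993-02-12

Adding +3 months to 1992-03-19 gives 1992-06-19.
Applying '+238 days' to 1992-06-19: counting 238 days forward gives 1993-02-12.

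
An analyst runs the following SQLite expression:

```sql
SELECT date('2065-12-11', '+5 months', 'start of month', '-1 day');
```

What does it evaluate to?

2066-04-30

Adding +5 months to 2065-12-11 gives 2066-05-11.
`start of month` rewinds 2066-05-11 to 2066-05-01.
Going back 1 day from 2066-05-01 reaches 2066-04-30 (last day of April, 30 days).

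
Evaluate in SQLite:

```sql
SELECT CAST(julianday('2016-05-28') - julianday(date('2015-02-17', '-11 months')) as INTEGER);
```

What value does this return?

Adding -11 months to 2015-02-17 gives 2014-03-17.
14 days remain in March 2014 after the 17th (31 − 17).
Full months from April 2014 through April 2016 contribute their day counts.
Then 28 days into May 2016.
Total: 14 + 30 + 31 + 30 + 31 + 31 + 30 + 31 + 30 + 31 + 31 + 28 + 31 + 30 + 31 + 30 + 31 + 31 + 30 + 31 + 30 + 31 + 31 + 29 + 31 + 30 + 28 = 803.

803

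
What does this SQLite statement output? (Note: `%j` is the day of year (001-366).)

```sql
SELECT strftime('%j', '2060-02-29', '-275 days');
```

First apply '-275 days': 2060-02-29 → 2059-05-30.
Day-of-year for 2059-05-30: days since 2059-01-01 inclusive = 150, zero-padded to 150.

150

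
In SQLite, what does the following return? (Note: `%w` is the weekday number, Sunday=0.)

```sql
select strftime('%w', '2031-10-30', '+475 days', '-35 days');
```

First apply '+475 days', '-35 days': 2031-10-30 → 2033-01-12.
2033-01-12 is a Wednesday; with Sunday=0 that is 3.

3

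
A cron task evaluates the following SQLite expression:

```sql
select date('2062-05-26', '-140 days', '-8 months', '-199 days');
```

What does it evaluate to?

2060-10-19

Applying '-140 days' to 2062-05-26: counting 140 days back gives 2062-01-06.
Adding -8 months to 2062-01-06 gives 2061-05-06.
Applying '-199 days' to 2061-05-06: counting 199 days back gives 2060-10-19.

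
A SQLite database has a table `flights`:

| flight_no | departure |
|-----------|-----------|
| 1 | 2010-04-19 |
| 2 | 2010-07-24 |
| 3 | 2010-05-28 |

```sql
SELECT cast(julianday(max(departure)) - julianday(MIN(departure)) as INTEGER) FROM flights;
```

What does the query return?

MIN = 2010-04-19, MAX = 2010-07-24.
11 days remain in April 2010 after the 19th (30 − 19).
May 2010: 31 days.
June 2010: 30 days.
Then 24 days into July 2010.
Total: 11 + 31 + 30 + 24 = 96.

96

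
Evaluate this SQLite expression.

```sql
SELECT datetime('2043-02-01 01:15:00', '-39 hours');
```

-39 hours from 2043-02-01 01:15:00 is 2043-01-30 10:15:00 (crosses midnight).

2043-01-30 10:15:00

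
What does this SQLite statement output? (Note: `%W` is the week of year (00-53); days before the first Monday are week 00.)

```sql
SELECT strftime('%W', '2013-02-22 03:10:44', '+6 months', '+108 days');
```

48

First apply '+6 months', '+108 days': 2013-02-22 03:10:44 → 2013-12-08 03:10:44.
2013-12-08 is a Sunday. SQLite's %W counts Mondays since the year started; the result is 48.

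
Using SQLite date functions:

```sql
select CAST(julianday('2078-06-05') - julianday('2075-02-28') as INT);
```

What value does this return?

0 days remain in February 2075 after the 28th (28 − 28).
Full months from March 2075 through May 2078 contribute their day counts.
Then 5 days into June 2078.
Total: 0 + 31 + 30 + 31 + 30 + 31 + 31 + 30 + 31 + 30 + 31 + 31 + 29 + 31 + 30 + 31 + 30 + 31 + 31 + 30 + 31 + 30 + 31 + 31 + 28 + 31 + 30 + 31 + 30 + 31 + 31 + 30 + 31 + 30 + 31 + 31 + 28 + 31 + 30 + 31 + 5 = 1193.

1193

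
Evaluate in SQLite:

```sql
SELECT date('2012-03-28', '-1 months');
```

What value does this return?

2012-02-28

Adding -1 month to 2012-03-28 gives 2012-02-28.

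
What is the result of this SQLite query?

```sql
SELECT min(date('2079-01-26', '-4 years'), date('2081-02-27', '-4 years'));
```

date('2079-01-26', '-4 years') → 2075-01-26.
date('2081-02-27', '-4 years') → 2077-02-27.
Earlier of the two is 2075-01-26.

2075-01-26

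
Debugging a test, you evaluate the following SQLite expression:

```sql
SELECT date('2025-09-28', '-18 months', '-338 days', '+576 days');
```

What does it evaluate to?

Adding -18 months to 2025-09-28 gives 2024-03-28.
Applying '-338 days' to 2024-03-28: counting 338 days back gives 2023-04-25.
Applying '+576 days' to 2023-04-25: counting 576 days forward gives 2024-11-21.

2024-11-21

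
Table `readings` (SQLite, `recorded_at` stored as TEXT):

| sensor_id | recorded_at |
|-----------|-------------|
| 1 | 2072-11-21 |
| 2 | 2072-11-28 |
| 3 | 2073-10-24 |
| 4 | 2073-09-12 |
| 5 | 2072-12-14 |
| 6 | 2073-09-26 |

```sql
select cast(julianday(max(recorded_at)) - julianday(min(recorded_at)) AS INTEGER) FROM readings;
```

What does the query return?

337

MIN = 2072-11-21, MAX = 2073-10-24.
9 days remain in November 2072 after the 21st (30 − 21).
Full months from December 2072 through September 2073 contribute their day counts.
Then 24 days into October 2073.
Total: 9 + 31 + 31 + 28 + 31 + 30 + 31 + 30 + 31 + 31 + 30 + 24 = 337.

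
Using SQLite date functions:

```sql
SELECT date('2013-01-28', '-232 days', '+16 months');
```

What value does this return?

Applying '-232 days' to 2013-01-28: counting 232 days back gives 2012-06-10.
Adding +16 months to 2012-06-10 gives 2013-10-10.

2013-10-10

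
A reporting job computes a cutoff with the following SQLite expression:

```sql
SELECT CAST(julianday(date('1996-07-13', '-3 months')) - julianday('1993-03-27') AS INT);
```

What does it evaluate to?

Adding -3 months to 1996-07-13 gives 1996-04-13.
4 days remain in March 1993 after the 27th (31 − 27).
Full months from April 1993 through March 1996 contribute their day counts.
Then 13 days into April 1996.
Total: 4 + 30 + 31 + 30 + 31 + 31 + 30 + 31 + 30 + 31 + 31 + 28 + 31 + 30 + 31 + 30 + 31 + 31 + 30 + 31 + 30 + 31 + 31 + 28 + 31 + 30 + 31 + 30 + 31 + 31 + 30 + 31 + 30 + 31 + 31 + 29 + 31 + 13 = 1113.

1113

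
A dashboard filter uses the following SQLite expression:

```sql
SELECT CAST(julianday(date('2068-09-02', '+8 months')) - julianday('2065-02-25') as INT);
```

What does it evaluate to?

Adding +8 months to 2068-09-02 gives 2069-05-02.
3 days remain in February 2065 after the 25th (28 − 25).
Full months from March 2065 through April 2069 contribute their day counts.
Then 2 days into May 2069.
Total: 3 + 31 + 30 + 31 + 30 + 31 + 31 + 30 + 31 + 30 + 31 + 31 + 28 + 31 + 30 + 31 + 30 + 31 + 31 + 30 + 31 + 30 + 31 + 31 + 28 + 31 + 30 + 31 + 30 + 31 + 31 + 30 + 31 + 30 + 31 + 31 + 29 + 31 + 30 + 31 + 30 + 31 + 31 + 30 + 31 + 30 + 31 + 31 + 28 + 31 + 30 + 2 = 1527.

1527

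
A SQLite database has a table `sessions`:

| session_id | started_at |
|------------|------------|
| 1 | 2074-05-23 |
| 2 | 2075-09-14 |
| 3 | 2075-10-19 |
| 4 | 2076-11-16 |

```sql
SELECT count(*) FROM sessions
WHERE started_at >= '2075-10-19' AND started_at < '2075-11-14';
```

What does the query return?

1

Rows in [2075-10-19, 2075-11-14): 2075-10-19 → 1 row.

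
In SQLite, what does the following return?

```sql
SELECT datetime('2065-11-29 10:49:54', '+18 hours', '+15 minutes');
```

2065-11-30 05:04:54

+18 hours from 2065-11-29 10:49:54 is 2065-11-30 04:49:54 (crosses midnight).
+15 minutes from 2065-11-30 04:49:54 is 2065-11-30 05:04:54.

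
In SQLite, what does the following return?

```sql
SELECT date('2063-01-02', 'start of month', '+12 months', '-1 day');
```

`start of month` rewinds 2063-01-02 to 2063-01-01.
Adding +12 months to 2063-01-01 gives 2064-01-01.
Going back 1 day from 2064-01-01 reaches 2063-12-31 (last day of December, 31 days).

2063-12-31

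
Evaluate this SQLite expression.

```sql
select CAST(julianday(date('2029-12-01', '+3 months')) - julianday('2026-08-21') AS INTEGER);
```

Adding +3 months to 2029-12-01 gives 2030-03-01.
10 days remain in August 2026 after the 21st (31 − 21).
Full months from September 2026 through February 2030 contribute their day counts.
Then 1 day into March 2030.
Total: 10 + 30 + 31 + 30 + 31 + 31 + 28 + 31 + 30 + 31 + 30 + 31 + 31 + 30 + 31 + 30 + 31 + 31 + 29 + 31 + 30 + 31 + 30 + 31 + 31 + 30 + 31 + 30 + 31 + 31 + 28 + 31 + 30 + 31 + 30 + 31 + 31 + 30 + 31 + 30 + 31 + 31 + 28 + 1 = 1288.

1288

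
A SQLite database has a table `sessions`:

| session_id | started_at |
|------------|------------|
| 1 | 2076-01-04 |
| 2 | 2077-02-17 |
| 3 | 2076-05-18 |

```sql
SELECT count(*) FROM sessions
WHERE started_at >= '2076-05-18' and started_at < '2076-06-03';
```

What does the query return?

Rows in [2076-05-18, 2076-06-03): 2076-05-18 → 1 row.

1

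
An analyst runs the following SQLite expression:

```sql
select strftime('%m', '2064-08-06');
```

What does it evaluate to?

`%m` extracts the 2-digit month (01-12): 08.

08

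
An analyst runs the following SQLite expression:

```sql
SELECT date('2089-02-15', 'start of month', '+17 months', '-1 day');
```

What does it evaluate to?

2090-06-30

`start of month` rewinds 2089-02-15 to 2089-02-01.
Adding +17 months to 2089-02-01 gives 2090-07-01.
Going back 1 day from 2090-07-01 reaches 2090-06-30 (last day of June, 30 days).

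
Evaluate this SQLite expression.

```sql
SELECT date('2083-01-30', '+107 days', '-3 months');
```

2083-02-17

Applying '+107 days' to 2083-01-30: counting 107 days forward gives 2083-05-17.
Adding -3 months to 2083-05-17 gives 2083-02-17.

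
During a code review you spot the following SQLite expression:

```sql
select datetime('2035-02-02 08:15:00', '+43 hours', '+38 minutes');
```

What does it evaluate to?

+43 hours from 2035-02-02 08:15:00 is 2035-02-04 03:15:00 (crosses midnight).
+38 minutes from 2035-02-04 03:15:00 is 2035-02-04 03:53:00.

2035-02-04 03:53:00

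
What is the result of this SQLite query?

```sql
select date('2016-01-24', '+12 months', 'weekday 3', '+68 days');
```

Adding +12 months to 2016-01-24 gives 2017-01-24.
`weekday 3` advances to the next Wednesday; 2017-01-24 is a Tuesday, so it moves forward to 2017-01-25.
Applying '+68 days' to 2017-01-25: counting 68 days forward gives 2017-04-03.

2017-04-03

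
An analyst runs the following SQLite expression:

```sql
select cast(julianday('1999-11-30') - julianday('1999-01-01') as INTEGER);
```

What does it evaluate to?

30 days remain in January 1999 after the 1st (31 − 1).
Full months from February 1999 through October 1999 contribute their day counts.
Then 30 days into November 1999.
Total: 30 + 28 + 31 + 30 + 31 + 30 + 31 + 31 + 30 + 31 + 30 = 333.

333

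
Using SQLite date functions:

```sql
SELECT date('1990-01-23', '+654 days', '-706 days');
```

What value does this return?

1989-12-02

Applying '+654 days' to 1990-01-23: counting 654 days forward gives 1991-11-08.
Applying '-706 days' to 1991-11-08: counting 706 days back gives 1989-12-02.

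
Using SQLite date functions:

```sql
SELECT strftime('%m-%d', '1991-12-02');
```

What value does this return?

12-02

`%m-%d` extracts the month-day: 12-02.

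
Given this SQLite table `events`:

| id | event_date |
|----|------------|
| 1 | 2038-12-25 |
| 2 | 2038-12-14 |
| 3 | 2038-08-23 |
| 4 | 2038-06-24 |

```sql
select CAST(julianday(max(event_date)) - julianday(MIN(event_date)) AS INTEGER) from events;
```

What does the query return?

184

MIN = 2038-06-24, MAX = 2038-12-25.
6 days remain in June 2038 after the 24th (30 − 24).
July 2038: 31 days.
August 2038: 31 days.
September 2038: 30 days.
October 2038: 31 days.
November 2038: 30 days.
Then 25 days into December 2038.
Total: 6 + 31 + 31 + 30 + 31 + 30 + 25 = 184.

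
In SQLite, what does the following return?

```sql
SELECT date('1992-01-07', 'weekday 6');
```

`weekday 6` advances to the next Saturday; 1992-01-07 is a Tuesday, so it moves forward to 1992-01-11.

1992-01-11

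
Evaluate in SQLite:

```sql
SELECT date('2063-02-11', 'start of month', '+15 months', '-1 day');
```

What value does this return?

2064-04-30

`start of month` rewinds 2063-02-11 to 2063-02-01.
Adding +15 months to 2063-02-01 gives 2064-05-01.
Going back 1 day from 2064-05-01 reaches 2064-04-30 (last day of April, 30 days).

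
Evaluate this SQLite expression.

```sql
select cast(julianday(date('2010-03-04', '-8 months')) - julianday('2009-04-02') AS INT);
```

Adding -8 months to 2010-03-04 gives 2009-07-04.
28 days remain in April 2009 after the 2nd (30 − 2).
May 2009: 31 days.
June 2009: 30 days.
Then 4 days into July 2009.
Total: 28 + 31 + 30 + 4 = 93.

93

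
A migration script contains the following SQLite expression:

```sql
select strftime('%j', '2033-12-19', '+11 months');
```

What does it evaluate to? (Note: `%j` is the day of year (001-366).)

First apply '+11 months': 2033-12-19 → 2034-11-19.
Day-of-year for 2034-11-19: days since 2034-01-01 inclusive = 323, zero-padded to 323.

323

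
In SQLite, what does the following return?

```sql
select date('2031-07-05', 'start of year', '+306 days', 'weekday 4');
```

`start of year` rewinds 2031-07-05 to 2031-01-01.
Applying '+306 days' to 2031-01-01: counting 306 days forward gives 2031-11-03.
`weekday 4` advances to the next Thursday; 2031-11-03 is a Monday, so it moves forward to 2031-11-06.

2031-11-06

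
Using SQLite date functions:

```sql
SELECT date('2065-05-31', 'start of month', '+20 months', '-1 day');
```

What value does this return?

`start of month` rewinds 2065-05-31 to 2065-05-01.
Adding +20 months to 2065-05-01 gives 2067-01-01.
Going back 1 day from 2067-01-01 reaches 2066-12-31 (last day of December, 31 days).

2066-12-31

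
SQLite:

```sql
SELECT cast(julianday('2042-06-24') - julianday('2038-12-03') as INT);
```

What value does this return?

28 days remain in December 2038 after the 3rd (31 − 3).
Full months from January 2039 through May 2042 contribute their day counts.
Then 24 days into June 2042.
Total: 28 + 31 + 28 + 31 + 30 + 31 + 30 + 31 + 31 + 30 + 31 + 30 + 31 + 31 + 29 + 31 + 30 + 31 + 30 + 31 + 31 + 30 + 31 + 30 + 31 + 31 + 28 + 31 + 30 + 31 + 30 + 31 + 31 + 30 + 31 + 30 + 31 + 31 + 28 + 31 + 30 + 31 + 24 = 1299.

1299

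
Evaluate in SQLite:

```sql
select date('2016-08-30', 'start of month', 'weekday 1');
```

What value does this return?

2016-08-01

`start of month` rewinds 2016-08-30 to 2016-08-01.
`weekday 1` advances to the next Monday; 2016-08-01 is already a Monday, so it stays at 2016-08-01.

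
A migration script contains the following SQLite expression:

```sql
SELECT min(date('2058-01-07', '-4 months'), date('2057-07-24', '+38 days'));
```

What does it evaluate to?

2057-08-31

date('2058-01-07', '-4 months') → 2057-09-07.
date('2057-07-24', '+38 days') → 2057-08-31.
Earlier of the two is 2057-08-31.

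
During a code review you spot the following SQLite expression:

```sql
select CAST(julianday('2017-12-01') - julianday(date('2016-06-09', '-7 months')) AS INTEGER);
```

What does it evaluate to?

Adding -7 months to 2016-06-09 gives 2015-11-09.
21 days remain in November 2015 after the 9th (30 − 9).
Full months from December 2015 through November 2017 contribute their day counts.
Then 1 day into December 2017.
Total: 21 + 31 + 31 + 29 + 31 + 30 + 31 + 30 + 31 + 31 + 30 + 31 + 30 + 31 + 31 + 28 + 31 + 30 + 31 + 30 + 31 + 31 + 30 + 31 + 30 + 1 = 753.

753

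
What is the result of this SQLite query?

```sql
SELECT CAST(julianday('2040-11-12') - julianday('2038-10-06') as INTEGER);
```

25 days remain in October 2038 after the 6th (31 − 6).
Full months from November 2038 through October 2040 contribute their day counts.
Then 12 days into November 2040.
Total: 25 + 30 + 31 + 31 + 28 + 31 + 30 + 31 + 30 + 31 + 31 + 30 + 31 + 30 + 31 + 31 + 29 + 31 + 30 + 31 + 30 + 31 + 31 + 30 + 31 + 12 = 768.

768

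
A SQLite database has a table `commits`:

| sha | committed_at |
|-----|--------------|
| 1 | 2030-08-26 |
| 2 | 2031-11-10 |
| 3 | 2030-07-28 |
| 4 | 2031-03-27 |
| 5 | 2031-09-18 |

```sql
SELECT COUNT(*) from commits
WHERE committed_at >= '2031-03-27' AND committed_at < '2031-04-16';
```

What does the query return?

Rows in [2031-03-27, 2031-04-16): 2031-03-27 → 1 row.

1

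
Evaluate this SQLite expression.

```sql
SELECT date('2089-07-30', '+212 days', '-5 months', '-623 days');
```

2088-01-13

Applying '+212 days' to 2089-07-30: counting 212 days forward gives 2090-02-27.
Adding -5 months to 2090-02-27 gives 2089-09-27.
Applying '-623 days' to 2089-09-27: counting 623 days back gives 2088-01-13.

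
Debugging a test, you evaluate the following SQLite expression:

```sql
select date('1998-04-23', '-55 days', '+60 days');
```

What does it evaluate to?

1998-04-28

Applying '-55 days' to 1998-04-23: counting 55 days back gives 1998-02-27.
Applying '+60 days' to 1998-02-27: counting 60 days forward gives 1998-04-28.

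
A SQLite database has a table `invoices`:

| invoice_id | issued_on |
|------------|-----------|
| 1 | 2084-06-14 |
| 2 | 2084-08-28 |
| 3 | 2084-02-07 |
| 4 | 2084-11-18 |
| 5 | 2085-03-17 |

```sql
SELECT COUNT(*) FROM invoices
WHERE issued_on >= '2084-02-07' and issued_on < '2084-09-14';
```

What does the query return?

Rows in [2084-02-07, 2084-09-14): 2084-06-14, 2084-08-28, 2084-02-07 → 3 rows.

3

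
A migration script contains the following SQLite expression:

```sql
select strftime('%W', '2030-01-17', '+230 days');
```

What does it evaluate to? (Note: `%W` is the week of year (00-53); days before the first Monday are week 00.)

First apply '+230 days': 2030-01-17 → 2030-09-04.
2030-09-04 is a Wednesday. SQLite's %W counts Mondays since the year started; the result is 35.

35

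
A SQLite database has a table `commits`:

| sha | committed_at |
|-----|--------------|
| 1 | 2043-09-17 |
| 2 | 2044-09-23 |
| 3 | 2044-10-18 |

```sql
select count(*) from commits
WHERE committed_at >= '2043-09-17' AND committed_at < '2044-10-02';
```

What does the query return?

2

Rows in [2043-09-17, 2044-10-02): 2043-09-17, 2044-09-23 → 2 rows.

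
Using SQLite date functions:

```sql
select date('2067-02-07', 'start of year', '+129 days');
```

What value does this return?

2067-05-10

`start of year` rewinds 2067-02-07 to 2067-01-01.
Applying '+129 days' to 2067-01-01: counting 129 days forward gives 2067-05-10.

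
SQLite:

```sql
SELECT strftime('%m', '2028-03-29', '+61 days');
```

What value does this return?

First apply '+61 days': 2028-03-29 → 2028-05-29.
`%m` extracts the 2-digit month (01-12): 05.

05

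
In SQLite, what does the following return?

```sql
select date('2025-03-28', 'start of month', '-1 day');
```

`start of month` rewinds 2025-03-28 to 2025-03-01.
Going back 1 day from 2025-03-01 reaches 2025-02-28 (last day of February, 28 days).

2025-02-28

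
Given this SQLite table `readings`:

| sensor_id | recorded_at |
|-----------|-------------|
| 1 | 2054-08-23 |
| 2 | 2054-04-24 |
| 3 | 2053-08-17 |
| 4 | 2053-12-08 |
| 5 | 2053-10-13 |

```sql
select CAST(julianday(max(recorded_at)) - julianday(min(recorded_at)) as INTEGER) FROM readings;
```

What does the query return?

371

MIN = 2053-08-17, MAX = 2054-08-23.
14 days remain in August 2053 after the 17th (31 − 17).
Full months from September 2053 through July 2054 contribute their day counts.
Then 23 days into August 2054.
Total: 14 + 30 + 31 + 30 + 31 + 31 + 28 + 31 + 30 + 31 + 30 + 31 + 23 = 371.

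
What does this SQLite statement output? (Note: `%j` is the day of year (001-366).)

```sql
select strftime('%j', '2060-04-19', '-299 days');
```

176

First apply '-299 days': 2060-04-19 → 2059-06-25.
Day-of-year for 2059-06-25: days since 2059-01-01 inclusive = 176, zero-padded to 176.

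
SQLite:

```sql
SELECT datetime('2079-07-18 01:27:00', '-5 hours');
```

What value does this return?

-5 hours from 2079-07-18 01:27:00 is 2079-07-17 20:27:00 (crosses midnight).

2079-07-17 20:27:00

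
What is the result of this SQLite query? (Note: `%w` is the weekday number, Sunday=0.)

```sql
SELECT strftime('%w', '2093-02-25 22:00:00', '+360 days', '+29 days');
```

First apply '+360 days', '+29 days': 2093-02-25 22:00:00 → 2094-03-21 22:00:00.
2094-03-21 is a Sunday; with Sunday=0 that is 0.

0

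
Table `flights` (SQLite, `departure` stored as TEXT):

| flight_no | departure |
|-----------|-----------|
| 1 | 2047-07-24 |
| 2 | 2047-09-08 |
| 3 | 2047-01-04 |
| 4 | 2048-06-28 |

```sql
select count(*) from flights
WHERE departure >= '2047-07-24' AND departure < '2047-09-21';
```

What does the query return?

2

Rows in [2047-07-24, 2047-09-21): 2047-07-24, 2047-09-08 → 2 rows.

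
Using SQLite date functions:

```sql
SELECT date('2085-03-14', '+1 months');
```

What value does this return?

Adding +1 month to 2085-03-14 gives 2085-04-14.

2085-04-14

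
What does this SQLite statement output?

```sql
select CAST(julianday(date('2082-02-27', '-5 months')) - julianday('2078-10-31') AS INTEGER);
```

Adding -5 months to 2082-02-27 gives 2081-09-27.
0 days remain in October 2078 after the 31st (31 − 31).
Full months from November 2078 through August 2081 contribute their day counts.
Then 27 days into September 2081.
Total: 0 + 30 + 31 + 31 + 28 + 31 + 30 + 31 + 30 + 31 + 31 + 30 + 31 + 30 + 31 + 31 + 29 + 31 + 30 + 31 + 30 + 31 + 31 + 30 + 31 + 30 + 31 + 31 + 28 + 31 + 30 + 31 + 30 + 31 + 31 + 27 = 1062.

1062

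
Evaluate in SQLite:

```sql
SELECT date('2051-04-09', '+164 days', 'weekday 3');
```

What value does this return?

Applying '+164 days' to 2051-04-09: counting 164 days forward gives 2051-09-20.
`weekday 3` advances to the next Wednesday; 2051-09-20 is already a Wednesday, so it stays at 2051-09-20.

2051-09-20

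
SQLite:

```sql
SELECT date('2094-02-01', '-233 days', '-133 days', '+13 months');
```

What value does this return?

2094-03-03

Applying '-233 days' to 2094-02-01: counting 233 days back gives 2093-06-13.
Applying '-133 days' to 2093-06-13: counting 133 days back gives 2093-01-31.
Adding +13 months to 2093-01-31 targets 2094-02-31. February 2094 has only 28 days, so SQLite normalizes the 3-day overflow forward to 2094-03-03.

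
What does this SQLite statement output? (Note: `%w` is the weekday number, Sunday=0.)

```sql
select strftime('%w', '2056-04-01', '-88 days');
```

2

First apply '-88 days': 2056-04-01 → 2056-01-04.
2056-01-04 is a Tuesday; with Sunday=0 that is 2.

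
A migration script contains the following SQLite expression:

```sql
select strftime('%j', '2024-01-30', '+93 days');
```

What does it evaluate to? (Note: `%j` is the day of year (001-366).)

First apply '+93 days': 2024-01-30 → 2024-05-02.
Day-of-year for 2024-05-02: days since 2024-01-01 inclusive = 123, zero-padded to 123.

123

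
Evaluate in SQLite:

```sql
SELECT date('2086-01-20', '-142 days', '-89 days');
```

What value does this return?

2085-06-03

Applying '-142 days' to 2086-01-20: counting 142 days back gives 2085-08-31.
Applying '-89 days' to 2085-08-31: counting 89 days back gives 2085-06-03.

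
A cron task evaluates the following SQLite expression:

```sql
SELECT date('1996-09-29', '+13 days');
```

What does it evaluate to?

1996-10-12

September 1996 has 30 days; 1 remain after the 29th, so 2 days reach 1996-10-01.
Advancing 11 more days within October lands on 1996-10-12.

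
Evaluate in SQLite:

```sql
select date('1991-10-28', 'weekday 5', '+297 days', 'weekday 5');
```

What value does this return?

`weekday 5` advances to the next Friday; 1991-10-28 is a Monday, so it moves forward to 1991-11-01.
Applying '+297 days' to 1991-11-01: counting 297 days forward gives 1992-08-24.
`weekday 5` advances to the next Friday; 1992-08-24 is a Monday, so it moves forward to 1992-08-28.

1992-08-28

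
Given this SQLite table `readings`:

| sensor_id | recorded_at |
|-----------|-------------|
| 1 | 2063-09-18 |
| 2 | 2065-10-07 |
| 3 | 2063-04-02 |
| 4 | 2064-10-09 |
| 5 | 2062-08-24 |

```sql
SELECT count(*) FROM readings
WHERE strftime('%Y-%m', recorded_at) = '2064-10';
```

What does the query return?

Rows with year-month 2064-10: 2064-10-09 → 1.

1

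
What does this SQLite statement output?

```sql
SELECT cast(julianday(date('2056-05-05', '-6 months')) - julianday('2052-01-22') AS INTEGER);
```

1383

Adding -6 months to 2056-05-05 gives 2055-11-05.
9 days remain in January 2052 after the 22nd (31 − 22).
Full months from February 2052 through October 2055 contribute their day counts.
Then 5 days into November 2055.
Total: 9 + 29 + 31 + 30 + 31 + 30 + 31 + 31 + 30 + 31 + 30 + 31 + 31 + 28 + 31 + 30 + 31 + 30 + 31 + 31 + 30 + 31 + 30 + 31 + 31 + 28 + 31 + 30 + 31 + 30 + 31 + 31 + 30 + 31 + 30 + 31 + 31 + 28 + 31 + 30 + 31 + 30 + 31 + 31 + 30 + 31 + 5 = 1383.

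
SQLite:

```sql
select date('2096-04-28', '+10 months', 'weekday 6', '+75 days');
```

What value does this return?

2097-05-16

Adding +10 months to 2096-04-28 gives 2097-02-28.
`weekday 6` advances to the next Saturday; 2097-02-28 is a Thursday, so it moves forward to 2097-03-02.
Applying '+75 days' to 2097-03-02: counting 75 days forward gives 2097-05-16.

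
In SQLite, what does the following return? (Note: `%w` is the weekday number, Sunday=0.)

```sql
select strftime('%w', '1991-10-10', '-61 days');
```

First apply '-61 days': 1991-10-10 → 1991-08-10.
1991-08-10 is a Saturday; with Sunday=0 that is 6.

6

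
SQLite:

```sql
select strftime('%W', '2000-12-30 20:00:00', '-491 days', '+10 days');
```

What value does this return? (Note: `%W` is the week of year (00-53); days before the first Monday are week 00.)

36

First apply '-491 days', '+10 days': 2000-12-30 20:00:00 → 1999-09-06 20:00:00.
1999-09-06 is a Monday. SQLite's %W counts Mondays since the year started; the result is 36.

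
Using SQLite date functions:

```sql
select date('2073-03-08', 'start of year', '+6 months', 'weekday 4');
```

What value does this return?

2073-07-06

`start of year` rewinds 2073-03-08 to 2073-01-01.
Adding +6 months to 2073-01-01 gives 2073-07-01.
`weekday 4` advances to the next Thursday; 2073-07-01 is a Saturday, so it moves forward to 2073-07-06.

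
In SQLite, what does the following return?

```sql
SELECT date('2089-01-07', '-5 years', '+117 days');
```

Adding -5 years to 2089-01-07 gives 2084-01-07.
Applying '+117 days' to 2084-01-07: counting 117 days forward gives 2084-05-03.

2084-05-03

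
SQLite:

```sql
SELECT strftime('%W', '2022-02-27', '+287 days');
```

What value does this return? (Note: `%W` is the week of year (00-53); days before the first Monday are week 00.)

49

First apply '+287 days': 2022-02-27 → 2022-12-11.
2022-12-11 is a Sunday. SQLite's %W counts Mondays since the year started; the result is 49.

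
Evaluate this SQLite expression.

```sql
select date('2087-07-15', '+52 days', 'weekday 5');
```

2087-09-05

Applying '+52 days' to 2087-07-15: counting 52 days forward gives 2087-09-05.
`weekday 5` advances to the next Friday; 2087-09-05 is already a Friday, so it stays at 2087-09-05.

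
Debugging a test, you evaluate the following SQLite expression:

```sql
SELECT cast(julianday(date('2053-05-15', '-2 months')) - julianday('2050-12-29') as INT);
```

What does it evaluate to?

807

Adding -2 months to 2053-05-15 gives 2053-03-15.
2 days remain in December 2050 after the 29th (31 − 29).
Full months from January 2051 through February 2053 contribute their day counts.
Then 15 days into March 2053.
Total: 2 + 31 + 28 + 31 + 30 + 31 + 30 + 31 + 31 + 30 + 31 + 30 + 31 + 31 + 29 + 31 + 30 + 31 + 30 + 31 + 31 + 30 + 31 + 30 + 31 + 31 + 28 + 15 = 807.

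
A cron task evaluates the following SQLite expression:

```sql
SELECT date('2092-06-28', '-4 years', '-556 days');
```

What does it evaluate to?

Adding -4 years to 2092-06-28 gives 2088-06-28.
Applying '-556 days' to 2088-06-28: counting 556 days back gives 2086-12-20.

2086-12-20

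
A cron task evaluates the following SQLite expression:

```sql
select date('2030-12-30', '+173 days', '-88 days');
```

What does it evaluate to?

2031-03-25

Applying '+173 days' to 2030-12-30: counting 173 days forward gives 2031-06-21.
Applying '-88 days' to 2031-06-21: counting 88 days back gives 2031-03-25.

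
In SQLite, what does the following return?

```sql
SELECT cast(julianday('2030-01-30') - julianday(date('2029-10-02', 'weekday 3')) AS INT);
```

`weekday 3` advances to the next Wednesday; 2029-10-02 is a Tuesday, so it moves forward to 2029-10-03.
28 days remain in October 2029 after the 3rd (31 − 3).
November 2029: 30 days.
December 2029: 31 days.
Then 30 days into January 2030.
Total: 28 + 30 + 31 + 30 = 119.

119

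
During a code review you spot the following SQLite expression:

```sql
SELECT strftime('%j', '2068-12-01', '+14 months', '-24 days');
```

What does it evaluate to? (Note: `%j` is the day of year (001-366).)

008

First apply '+14 months', '-24 days': 2068-12-01 → 2070-01-08.
Day-of-year for 2070-01-08: days since 2070-01-01 inclusive = 8, zero-padded to 008.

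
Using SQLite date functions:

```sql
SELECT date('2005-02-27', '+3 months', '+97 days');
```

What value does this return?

2005-09-01

Adding +3 months to 2005-02-27 gives 2005-05-27.
Applying '+97 days' to 2005-05-27: counting 97 days forward gives 2005-09-01.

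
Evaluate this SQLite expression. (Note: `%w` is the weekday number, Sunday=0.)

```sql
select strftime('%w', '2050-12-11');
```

0

2050-12-11 is a Sunday; with Sunday=0 that is 0.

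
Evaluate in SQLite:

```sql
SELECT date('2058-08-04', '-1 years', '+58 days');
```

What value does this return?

Adding -1 year to 2058-08-04 gives 2057-08-04.
Applying '+58 days' to 2057-08-04: counting 58 days forward gives 2057-10-01.

2057-10-01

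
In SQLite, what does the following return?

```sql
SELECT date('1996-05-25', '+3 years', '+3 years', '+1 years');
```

Adding +3 years to 1996-05-25 gives 1999-05-25.
Adding +3 years to 1999-05-25 gives 2002-05-25.
Adding +1 year to 2002-05-25 gives 2003-05-25.

2003-05-25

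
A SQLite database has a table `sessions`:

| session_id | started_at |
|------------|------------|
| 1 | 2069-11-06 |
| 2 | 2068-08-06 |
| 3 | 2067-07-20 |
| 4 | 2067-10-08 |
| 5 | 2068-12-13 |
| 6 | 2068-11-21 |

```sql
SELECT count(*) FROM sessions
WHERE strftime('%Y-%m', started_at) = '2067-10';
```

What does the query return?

Rows with year-month 2067-10: 2067-10-08 → 1.

1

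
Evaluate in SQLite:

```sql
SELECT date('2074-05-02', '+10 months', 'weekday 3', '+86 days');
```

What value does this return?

2075-05-31

Adding +10 months to 2074-05-02 gives 2075-03-02.
`weekday 3` advances to the next Wednesday; 2075-03-02 is a Saturday, so it moves forward to 2075-03-06.
Applying '+86 days' to 2075-03-06: counting 86 days forward gives 2075-05-31.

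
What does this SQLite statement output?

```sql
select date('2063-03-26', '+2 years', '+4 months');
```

Adding +2 years to 2063-03-26 gives 2065-03-26.
Adding +4 months to 2065-03-26 gives 2065-07-26.

2065-07-26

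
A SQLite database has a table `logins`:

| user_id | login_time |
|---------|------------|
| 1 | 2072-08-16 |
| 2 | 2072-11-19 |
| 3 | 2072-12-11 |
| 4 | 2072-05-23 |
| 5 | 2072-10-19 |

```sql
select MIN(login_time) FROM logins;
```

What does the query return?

2072-05-23

MIN over {2072-05-23, 2072-08-16, 2072-10-19, 2072-11-19, 2072-12-11}.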